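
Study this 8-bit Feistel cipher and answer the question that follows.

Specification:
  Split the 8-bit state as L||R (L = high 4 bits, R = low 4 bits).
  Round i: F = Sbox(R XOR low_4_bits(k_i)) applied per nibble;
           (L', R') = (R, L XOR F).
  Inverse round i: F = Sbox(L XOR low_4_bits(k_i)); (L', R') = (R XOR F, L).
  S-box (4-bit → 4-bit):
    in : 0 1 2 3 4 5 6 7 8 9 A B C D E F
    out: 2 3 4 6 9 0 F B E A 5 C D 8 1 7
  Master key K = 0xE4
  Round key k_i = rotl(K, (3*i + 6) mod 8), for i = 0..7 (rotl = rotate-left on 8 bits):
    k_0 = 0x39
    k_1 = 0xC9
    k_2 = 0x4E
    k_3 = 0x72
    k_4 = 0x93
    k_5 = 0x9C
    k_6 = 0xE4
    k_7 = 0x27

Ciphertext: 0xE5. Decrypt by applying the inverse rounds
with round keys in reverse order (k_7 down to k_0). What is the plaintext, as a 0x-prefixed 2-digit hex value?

0x34

s_0 = ciphertext = 0xE5
s_1 = InvRound(s_0, k_7) = 0xFE
s_2 = InvRound(s_1, k_6) = 0x2F
s_3 = InvRound(s_2, k_5) = 0xE2
s_4 = InvRound(s_3, k_4) = 0xAE
s_5 = InvRound(s_4, k_3) = 0x0A
s_6 = InvRound(s_5, k_2) = 0xB0
s_7 = InvRound(s_6, k_1) = 0x4B
s_8 = InvRound(s_7, k_0) = 0x34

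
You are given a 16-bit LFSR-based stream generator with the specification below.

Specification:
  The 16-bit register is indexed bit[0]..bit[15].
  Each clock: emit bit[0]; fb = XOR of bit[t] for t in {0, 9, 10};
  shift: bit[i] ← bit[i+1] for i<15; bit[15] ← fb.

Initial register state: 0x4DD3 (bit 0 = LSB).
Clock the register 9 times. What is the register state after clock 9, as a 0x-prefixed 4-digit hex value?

reg_0 = 0x4DD3
clock 1: out=1, reg = 0x26E9
clock 2: out=1, reg = 0x9374
clock 3: out=0, reg = 0xC9BA
clock 4: out=0, reg = 0x64DD
clock 5: out=1, reg = 0x326E
clock 6: out=0, reg = 0x9937
clock 7: out=1, reg = 0xCC9B
clock 8: out=1, reg = 0x664D
clock 9: out=1, reg = 0xB326

0xB326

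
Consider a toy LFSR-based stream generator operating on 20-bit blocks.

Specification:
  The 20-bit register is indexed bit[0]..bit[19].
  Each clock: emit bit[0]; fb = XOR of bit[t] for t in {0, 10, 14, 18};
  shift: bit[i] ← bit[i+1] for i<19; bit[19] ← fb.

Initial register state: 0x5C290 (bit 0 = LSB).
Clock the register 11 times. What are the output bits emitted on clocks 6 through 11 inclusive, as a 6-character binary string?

001010

reg_0 = 0x5C290
clock 1: out=0, reg = 0x2E148
clock 2: out=0, reg = 0x970A4
clock 3: out=0, reg = 0xCB852
clock 4: out=0, reg = 0xE5C29
clock 5: out=1, reg = 0x72E14
clock 6: out=0, reg = 0x3970A
clock 7: out=0, reg = 0x9CB85
clock 8: out=1, reg = 0x4E5C2
clock 9: out=0, reg = 0xA72E1
clock 10: out=1, reg = 0x53970
clock 11: out=0, reg = 0xA9CB8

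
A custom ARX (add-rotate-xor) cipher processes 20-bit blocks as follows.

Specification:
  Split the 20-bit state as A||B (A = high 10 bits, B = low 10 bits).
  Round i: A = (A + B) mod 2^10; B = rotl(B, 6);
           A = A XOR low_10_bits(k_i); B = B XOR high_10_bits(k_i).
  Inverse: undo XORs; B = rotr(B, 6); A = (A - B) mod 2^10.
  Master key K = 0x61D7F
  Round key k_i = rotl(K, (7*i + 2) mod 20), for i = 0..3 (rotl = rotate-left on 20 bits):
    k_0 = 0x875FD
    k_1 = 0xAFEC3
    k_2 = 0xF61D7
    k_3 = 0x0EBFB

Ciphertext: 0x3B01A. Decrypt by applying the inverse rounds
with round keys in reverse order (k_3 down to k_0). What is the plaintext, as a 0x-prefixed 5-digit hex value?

0x9F516

s_0 = ciphertext = 0x3B01A
s_1 = InvRound(s_0, k_3) = 0x45E00
s_2 = InvRound(s_1, k_2) = 0xCE587
s_3 = InvRound(s_2, k_1) = 0x9BB8C
s_4 = InvRound(s_3, k_0) = 0x9F516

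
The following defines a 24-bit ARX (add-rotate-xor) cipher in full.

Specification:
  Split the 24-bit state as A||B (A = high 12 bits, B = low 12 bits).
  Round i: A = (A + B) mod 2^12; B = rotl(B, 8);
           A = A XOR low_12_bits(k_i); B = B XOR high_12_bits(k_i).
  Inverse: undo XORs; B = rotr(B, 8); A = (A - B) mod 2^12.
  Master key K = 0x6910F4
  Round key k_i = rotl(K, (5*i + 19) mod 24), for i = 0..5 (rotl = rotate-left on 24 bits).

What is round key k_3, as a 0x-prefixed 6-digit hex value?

0x43D1A4

K = 0x6910F4
k_0 = rotl(K, (5*0+19) mod 24) = rotl(K, 19) = 0xA34887
k_1 = rotl(K, (5*1+19) mod 24) = rotl(K, 0) = 0x6910F4
k_2 = rotl(K, (5*2+19) mod 24) = rotl(K, 5) = 0x221E8D
k_3 = rotl(K, (5*3+19) mod 24) = rotl(K, 10) = 0x43D1A4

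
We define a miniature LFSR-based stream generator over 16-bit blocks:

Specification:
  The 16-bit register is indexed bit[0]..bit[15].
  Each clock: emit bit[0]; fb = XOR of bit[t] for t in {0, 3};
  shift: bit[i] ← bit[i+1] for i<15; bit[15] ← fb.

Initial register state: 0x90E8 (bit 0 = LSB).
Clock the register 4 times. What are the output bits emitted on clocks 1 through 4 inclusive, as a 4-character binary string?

reg_0 = 0x90E8
clock 1: out=0, reg = 0xC874
clock 2: out=0, reg = 0x643A
clock 3: out=0, reg = 0xB21D
clock 4: out=1, reg = 0x590E

0001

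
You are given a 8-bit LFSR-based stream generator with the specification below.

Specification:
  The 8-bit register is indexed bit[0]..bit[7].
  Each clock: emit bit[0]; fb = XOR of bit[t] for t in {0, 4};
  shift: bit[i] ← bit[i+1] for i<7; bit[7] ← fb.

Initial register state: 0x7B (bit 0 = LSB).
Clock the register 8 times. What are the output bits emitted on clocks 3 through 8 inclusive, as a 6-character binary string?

011110

reg_0 = 0x7B
clock 1: out=1, reg = 0x3D
clock 2: out=1, reg = 0x1E
clock 3: out=0, reg = 0x8F
clock 4: out=1, reg = 0xC7
clock 5: out=1, reg = 0xE3
clock 6: out=1, reg = 0xF1
clock 7: out=1, reg = 0x78
clock 8: out=0, reg = 0xBC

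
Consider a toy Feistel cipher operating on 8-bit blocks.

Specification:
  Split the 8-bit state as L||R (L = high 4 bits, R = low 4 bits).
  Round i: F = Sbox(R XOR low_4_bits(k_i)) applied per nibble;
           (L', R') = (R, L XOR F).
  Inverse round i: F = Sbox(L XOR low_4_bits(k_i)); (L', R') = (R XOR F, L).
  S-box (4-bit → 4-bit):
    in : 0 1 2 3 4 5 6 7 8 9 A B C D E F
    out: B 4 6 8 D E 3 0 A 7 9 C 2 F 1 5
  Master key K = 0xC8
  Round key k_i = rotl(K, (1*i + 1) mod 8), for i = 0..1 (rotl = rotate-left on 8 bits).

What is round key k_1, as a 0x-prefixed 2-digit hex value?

0x23

K = 0xC8
k_0 = rotl(K, (1*0+1) mod 8) = rotl(K, 1) = 0x91
k_1 = rotl(K, (1*1+1) mod 8) = rotl(K, 2) = 0x23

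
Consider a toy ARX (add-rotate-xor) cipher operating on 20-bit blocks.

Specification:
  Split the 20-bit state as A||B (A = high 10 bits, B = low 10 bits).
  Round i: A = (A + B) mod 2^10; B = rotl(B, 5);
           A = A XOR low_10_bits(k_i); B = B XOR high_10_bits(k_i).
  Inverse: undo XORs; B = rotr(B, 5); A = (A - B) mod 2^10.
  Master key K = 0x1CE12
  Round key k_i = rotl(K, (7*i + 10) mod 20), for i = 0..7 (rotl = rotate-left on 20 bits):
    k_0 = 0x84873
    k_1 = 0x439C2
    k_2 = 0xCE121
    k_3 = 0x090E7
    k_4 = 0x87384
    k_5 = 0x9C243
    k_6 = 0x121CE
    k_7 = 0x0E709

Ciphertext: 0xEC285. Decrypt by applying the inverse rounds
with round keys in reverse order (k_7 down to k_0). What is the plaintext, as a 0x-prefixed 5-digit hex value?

s_0 = ciphertext = 0xEC285
s_1 = InvRound(s_0, k_7) = 0x49395
s_2 = InvRound(s_1, k_6) = 0x4B3BE
s_3 = InvRound(s_2, k_5) = 0x685CE
s_4 = InvRound(s_3, k_4) = 0xF1E5E
s_5 = InvRound(s_4, k_3) = 0xF3753
s_6 = InvRound(s_5, k_2) = 0x62563
s_7 = InvRound(s_6, k_1) = 0xAA1A3
s_8 = InvRound(s_7, k_0) = 0x27A3D

0x27A3D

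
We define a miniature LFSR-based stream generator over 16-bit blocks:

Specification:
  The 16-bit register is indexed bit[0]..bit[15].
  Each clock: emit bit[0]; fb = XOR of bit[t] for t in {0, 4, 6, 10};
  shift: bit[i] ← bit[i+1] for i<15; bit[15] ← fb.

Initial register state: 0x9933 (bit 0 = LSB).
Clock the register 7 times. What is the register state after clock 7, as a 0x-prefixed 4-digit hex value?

0xC532

reg_0 = 0x9933
clock 1: out=1, reg = 0x4C99
clock 2: out=1, reg = 0xA64C
clock 3: out=0, reg = 0x5326
clock 4: out=0, reg = 0x2993
clock 5: out=1, reg = 0x14C9
clock 6: out=1, reg = 0x8A64
clock 7: out=0, reg = 0xC532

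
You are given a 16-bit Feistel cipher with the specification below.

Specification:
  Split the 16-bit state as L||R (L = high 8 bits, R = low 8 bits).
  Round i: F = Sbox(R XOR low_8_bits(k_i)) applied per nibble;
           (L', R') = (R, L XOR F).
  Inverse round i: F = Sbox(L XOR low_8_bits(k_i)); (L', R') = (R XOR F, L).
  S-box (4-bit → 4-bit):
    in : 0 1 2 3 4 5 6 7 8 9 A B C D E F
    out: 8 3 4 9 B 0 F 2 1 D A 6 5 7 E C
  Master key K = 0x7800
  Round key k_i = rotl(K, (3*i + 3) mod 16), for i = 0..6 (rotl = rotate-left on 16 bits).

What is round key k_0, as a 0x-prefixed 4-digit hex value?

K = 0x7800
k_0 = rotl(K, (3*0+3) mod 16) = rotl(K, 3) = 0xC003

0xC003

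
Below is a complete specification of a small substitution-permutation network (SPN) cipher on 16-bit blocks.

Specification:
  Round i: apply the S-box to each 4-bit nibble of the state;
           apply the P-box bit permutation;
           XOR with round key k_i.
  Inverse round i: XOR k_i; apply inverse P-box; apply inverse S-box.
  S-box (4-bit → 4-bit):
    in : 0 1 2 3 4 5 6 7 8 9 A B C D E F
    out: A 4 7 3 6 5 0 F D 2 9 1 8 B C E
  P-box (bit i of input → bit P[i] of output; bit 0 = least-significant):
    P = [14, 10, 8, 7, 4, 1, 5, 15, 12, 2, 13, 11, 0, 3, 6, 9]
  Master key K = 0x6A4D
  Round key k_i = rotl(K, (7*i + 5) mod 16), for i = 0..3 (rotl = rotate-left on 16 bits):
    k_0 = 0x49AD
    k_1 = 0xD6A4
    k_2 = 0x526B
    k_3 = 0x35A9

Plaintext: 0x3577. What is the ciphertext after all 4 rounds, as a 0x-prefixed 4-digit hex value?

0x709C

s_0 = plaintext = 0x3577
s_1 = Round(s_0, k_0) = 0xBC16
s_2 = Round(s_1, k_1) = 0xDE85
s_3 = Round(s_2, k_2) = 0xB952
s_4 = Round(s_3, k_3) = 0x709C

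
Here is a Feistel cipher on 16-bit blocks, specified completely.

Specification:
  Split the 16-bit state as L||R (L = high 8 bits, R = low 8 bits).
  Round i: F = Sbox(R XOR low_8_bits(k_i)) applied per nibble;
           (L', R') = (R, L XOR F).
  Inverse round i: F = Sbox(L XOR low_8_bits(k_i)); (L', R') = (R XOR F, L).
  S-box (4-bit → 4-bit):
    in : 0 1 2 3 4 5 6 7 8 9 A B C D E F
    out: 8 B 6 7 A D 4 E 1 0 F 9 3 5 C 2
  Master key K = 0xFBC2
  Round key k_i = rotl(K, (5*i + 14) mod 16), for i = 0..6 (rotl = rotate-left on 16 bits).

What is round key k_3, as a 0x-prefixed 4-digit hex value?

0x5F78

K = 0xFBC2
k_0 = rotl(K, (5*0+14) mod 16) = rotl(K, 14) = 0xBEF0
k_1 = rotl(K, (5*1+14) mod 16) = rotl(K, 3) = 0xDE17
k_2 = rotl(K, (5*2+14) mod 16) = rotl(K, 8) = 0xC2FB
k_3 = rotl(K, (5*3+14) mod 16) = rotl(K, 13) = 0x5F78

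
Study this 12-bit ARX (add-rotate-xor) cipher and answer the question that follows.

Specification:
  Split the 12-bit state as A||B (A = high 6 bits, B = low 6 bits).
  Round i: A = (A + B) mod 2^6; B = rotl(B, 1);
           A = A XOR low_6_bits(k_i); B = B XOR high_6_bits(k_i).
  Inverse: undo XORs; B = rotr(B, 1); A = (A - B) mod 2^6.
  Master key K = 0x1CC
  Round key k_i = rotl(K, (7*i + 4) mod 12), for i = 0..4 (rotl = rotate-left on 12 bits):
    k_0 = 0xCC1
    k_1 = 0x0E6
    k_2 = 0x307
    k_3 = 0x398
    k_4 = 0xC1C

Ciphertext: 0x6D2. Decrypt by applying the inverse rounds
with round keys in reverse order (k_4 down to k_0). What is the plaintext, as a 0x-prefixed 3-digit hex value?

s_0 = ciphertext = 0x6D2
s_1 = InvRound(s_0, k_4) = 0xD91
s_2 = InvRound(s_1, k_3) = 0xFEF
s_3 = InvRound(s_2, k_2) = 0x1F1
s_4 = InvRound(s_3, k_1) = 0x219
s_5 = InvRound(s_4, k_0) = 0xD15

0xD15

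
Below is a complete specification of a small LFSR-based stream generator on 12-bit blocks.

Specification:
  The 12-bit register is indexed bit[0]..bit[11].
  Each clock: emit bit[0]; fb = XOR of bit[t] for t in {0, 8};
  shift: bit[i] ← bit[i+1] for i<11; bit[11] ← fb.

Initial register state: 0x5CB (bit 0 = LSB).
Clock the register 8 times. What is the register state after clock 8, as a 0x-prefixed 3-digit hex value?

0x2E5

reg_0 = 0x5CB
clock 1: out=1, reg = 0x2E5
clock 2: out=1, reg = 0x972
clock 3: out=0, reg = 0xCB9
clock 4: out=1, reg = 0xE5C
clock 5: out=0, reg = 0x72E
clock 6: out=0, reg = 0xB97
clock 7: out=1, reg = 0x5CB
clock 8: out=1, reg = 0x2E5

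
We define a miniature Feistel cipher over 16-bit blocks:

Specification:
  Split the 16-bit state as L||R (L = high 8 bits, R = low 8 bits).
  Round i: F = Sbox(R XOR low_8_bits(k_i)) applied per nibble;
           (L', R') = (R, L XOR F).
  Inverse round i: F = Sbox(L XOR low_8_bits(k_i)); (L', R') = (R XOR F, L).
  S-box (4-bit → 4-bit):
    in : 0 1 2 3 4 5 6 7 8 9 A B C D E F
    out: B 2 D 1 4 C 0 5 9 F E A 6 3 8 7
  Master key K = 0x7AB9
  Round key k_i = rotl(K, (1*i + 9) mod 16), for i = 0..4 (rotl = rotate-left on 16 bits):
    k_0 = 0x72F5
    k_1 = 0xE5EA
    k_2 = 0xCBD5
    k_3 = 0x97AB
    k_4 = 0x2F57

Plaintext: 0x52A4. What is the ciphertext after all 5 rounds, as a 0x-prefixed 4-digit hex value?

0x7C9D

s_0 = plaintext = 0x52A4
s_1 = Round(s_0, k_0) = 0xA490
s_2 = Round(s_1, k_1) = 0x90FA
s_3 = Round(s_2, k_2) = 0xFA47
s_4 = Round(s_3, k_3) = 0x477C
s_5 = Round(s_4, k_4) = 0x7C9D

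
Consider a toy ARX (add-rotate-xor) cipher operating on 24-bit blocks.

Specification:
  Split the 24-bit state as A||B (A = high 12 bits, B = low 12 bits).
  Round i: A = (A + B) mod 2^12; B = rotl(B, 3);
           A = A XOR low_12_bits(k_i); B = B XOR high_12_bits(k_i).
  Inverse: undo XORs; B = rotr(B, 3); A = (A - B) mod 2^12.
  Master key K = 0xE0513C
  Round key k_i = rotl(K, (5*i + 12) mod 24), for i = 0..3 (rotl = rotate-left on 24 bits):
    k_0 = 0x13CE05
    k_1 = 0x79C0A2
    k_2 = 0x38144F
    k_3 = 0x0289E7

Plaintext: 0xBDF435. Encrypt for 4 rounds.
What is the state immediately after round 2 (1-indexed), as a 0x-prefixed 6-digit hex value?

s_0 = plaintext = 0xBDF435
s_1 = Round(s_0, k_0) = 0xE11096
s_2 = Round(s_1, k_1) = 0xE0532C
s_3 = Round(s_2, k_2) = 0x57EAE0
s_4 = Round(s_3, k_3) = 0x9B972D

0xE0532C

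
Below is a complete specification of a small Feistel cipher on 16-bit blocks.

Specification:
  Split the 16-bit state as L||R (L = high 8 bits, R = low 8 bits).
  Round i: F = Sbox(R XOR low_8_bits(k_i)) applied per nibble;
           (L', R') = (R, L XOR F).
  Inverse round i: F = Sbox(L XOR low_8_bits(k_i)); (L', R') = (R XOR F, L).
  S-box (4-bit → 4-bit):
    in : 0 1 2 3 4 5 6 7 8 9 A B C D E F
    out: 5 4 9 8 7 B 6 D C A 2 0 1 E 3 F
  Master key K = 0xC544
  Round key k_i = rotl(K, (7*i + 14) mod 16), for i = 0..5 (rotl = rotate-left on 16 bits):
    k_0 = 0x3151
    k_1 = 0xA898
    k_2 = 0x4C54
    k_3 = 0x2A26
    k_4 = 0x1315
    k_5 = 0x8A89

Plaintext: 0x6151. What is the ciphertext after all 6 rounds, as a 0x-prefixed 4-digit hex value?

0x80E1

s_0 = plaintext = 0x6151
s_1 = Round(s_0, k_0) = 0x5134
s_2 = Round(s_1, k_1) = 0x3470
s_3 = Round(s_2, k_2) = 0x70A3
s_4 = Round(s_3, k_3) = 0xA3BB
s_5 = Round(s_4, k_4) = 0xBB80
s_6 = Round(s_5, k_5) = 0x80E1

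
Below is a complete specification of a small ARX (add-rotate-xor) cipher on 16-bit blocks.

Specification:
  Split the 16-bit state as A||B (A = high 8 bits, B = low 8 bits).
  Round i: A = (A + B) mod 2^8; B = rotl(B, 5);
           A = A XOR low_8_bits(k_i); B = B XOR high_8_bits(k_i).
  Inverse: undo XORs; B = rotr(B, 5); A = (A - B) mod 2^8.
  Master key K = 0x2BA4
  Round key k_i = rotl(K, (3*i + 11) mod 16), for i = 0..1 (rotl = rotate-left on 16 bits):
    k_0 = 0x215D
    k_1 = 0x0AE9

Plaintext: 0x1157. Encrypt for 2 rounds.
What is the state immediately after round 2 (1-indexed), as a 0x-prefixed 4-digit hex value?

0xE973

s_0 = plaintext = 0x1157
s_1 = Round(s_0, k_0) = 0x35CB
s_2 = Round(s_1, k_1) = 0xE973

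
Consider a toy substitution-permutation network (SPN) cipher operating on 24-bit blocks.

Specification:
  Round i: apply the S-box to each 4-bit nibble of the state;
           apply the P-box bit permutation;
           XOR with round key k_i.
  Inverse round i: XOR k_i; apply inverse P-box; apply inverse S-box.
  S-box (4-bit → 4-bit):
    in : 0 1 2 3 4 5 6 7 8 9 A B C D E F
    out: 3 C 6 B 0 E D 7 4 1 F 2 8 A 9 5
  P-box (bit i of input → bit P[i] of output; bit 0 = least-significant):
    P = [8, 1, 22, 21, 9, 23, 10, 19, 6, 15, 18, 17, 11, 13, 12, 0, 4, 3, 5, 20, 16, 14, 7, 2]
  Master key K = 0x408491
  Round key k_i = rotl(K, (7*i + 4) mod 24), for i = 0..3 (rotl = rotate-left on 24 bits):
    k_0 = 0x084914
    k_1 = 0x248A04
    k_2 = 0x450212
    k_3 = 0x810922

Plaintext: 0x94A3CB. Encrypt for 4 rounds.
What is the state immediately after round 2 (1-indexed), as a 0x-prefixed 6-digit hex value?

s_0 = plaintext = 0x94A3CB
s_1 = Round(s_0, k_0) = 0x03F157
s_2 = Round(s_1, k_1) = 0xFBD71E
s_3 = Round(s_2, k_2) = 0x68A7DB
s_4 = Round(s_3, k_3) = 0x0CB1C5

0xFBD71E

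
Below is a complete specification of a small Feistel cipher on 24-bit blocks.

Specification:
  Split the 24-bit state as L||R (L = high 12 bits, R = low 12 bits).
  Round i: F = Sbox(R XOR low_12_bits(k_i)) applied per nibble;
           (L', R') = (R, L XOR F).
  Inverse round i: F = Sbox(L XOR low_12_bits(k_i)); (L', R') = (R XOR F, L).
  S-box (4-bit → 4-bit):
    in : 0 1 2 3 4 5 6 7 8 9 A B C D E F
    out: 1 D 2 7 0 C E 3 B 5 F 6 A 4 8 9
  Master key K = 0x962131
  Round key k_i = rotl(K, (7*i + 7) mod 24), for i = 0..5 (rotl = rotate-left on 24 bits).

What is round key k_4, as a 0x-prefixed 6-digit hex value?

0x098CB1

K = 0x962131
k_0 = rotl(K, (7*0+7) mod 24) = rotl(K, 7) = 0x1098CB
k_1 = rotl(K, (7*1+7) mod 24) = rotl(K, 14) = 0x4C6588
k_2 = rotl(K, (7*2+7) mod 24) = rotl(K, 21) = 0x32C426
k_3 = rotl(K, (7*3+7) mod 24) = rotl(K, 4) = 0x621319
k_4 = rotl(K, (7*4+7) mod 24) = rotl(K, 11) = 0x098CB1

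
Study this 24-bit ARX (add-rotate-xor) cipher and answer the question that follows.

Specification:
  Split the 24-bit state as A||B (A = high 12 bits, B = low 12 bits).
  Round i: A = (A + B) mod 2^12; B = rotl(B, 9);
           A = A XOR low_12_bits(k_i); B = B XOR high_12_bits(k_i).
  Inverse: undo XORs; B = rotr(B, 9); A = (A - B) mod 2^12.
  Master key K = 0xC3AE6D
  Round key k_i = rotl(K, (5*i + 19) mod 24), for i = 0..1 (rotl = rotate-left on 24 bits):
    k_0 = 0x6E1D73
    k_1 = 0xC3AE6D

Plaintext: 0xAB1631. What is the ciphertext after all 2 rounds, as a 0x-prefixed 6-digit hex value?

s_0 = plaintext = 0xAB1631
s_1 = Round(s_0, k_0) = 0xD91427
s_2 = Round(s_1, k_1) = 0xFD52BE

0xFD52BE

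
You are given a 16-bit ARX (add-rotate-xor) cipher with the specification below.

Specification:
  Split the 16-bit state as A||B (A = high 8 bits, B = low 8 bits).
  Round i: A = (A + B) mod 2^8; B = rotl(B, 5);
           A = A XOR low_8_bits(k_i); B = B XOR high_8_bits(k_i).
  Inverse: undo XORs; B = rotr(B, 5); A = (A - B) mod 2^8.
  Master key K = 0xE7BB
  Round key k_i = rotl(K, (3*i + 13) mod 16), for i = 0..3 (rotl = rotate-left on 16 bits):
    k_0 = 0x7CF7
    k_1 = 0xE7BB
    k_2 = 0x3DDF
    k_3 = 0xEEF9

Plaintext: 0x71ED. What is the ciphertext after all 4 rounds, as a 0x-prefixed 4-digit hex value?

s_0 = plaintext = 0x71ED
s_1 = Round(s_0, k_0) = 0xA9C1
s_2 = Round(s_1, k_1) = 0xD1DF
s_3 = Round(s_2, k_2) = 0x6FC6
s_4 = Round(s_3, k_3) = 0xCC36

0xCC36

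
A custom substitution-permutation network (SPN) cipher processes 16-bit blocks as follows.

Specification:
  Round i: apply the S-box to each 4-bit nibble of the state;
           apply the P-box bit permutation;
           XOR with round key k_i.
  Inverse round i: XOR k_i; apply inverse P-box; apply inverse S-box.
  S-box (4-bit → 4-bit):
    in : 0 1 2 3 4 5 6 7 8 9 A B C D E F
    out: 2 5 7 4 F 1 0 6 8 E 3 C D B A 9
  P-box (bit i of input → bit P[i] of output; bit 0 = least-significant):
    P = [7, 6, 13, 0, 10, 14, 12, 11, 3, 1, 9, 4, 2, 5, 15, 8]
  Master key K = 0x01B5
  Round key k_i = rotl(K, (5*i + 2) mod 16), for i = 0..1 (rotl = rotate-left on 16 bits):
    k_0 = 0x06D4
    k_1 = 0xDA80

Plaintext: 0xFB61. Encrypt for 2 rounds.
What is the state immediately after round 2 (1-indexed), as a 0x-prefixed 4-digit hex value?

0x06EC

s_0 = plaintext = 0xFB61
s_1 = Round(s_0, k_0) = 0x2540
s_2 = Round(s_1, k_1) = 0x06EC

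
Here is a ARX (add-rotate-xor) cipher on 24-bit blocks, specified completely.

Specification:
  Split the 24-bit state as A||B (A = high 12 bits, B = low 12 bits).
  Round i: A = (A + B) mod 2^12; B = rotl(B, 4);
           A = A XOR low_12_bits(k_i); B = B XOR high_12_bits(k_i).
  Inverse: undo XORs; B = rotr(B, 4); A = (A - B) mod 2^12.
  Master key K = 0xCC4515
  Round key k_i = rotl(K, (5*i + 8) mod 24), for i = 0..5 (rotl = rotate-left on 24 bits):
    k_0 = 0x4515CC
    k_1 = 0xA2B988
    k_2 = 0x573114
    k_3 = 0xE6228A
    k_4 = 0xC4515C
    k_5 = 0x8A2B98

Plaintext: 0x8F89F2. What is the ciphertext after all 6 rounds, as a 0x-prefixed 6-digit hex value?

s_0 = plaintext = 0x8F89F2
s_1 = Round(s_0, k_0) = 0x726B78
s_2 = Round(s_1, k_1) = 0xB16DA0
s_3 = Round(s_2, k_2) = 0x9A2F7E
s_4 = Round(s_3, k_3) = 0xBAA98D
s_5 = Round(s_4, k_4) = 0x46B49C
s_6 = Round(s_5, k_5) = 0x29F166

0x29F166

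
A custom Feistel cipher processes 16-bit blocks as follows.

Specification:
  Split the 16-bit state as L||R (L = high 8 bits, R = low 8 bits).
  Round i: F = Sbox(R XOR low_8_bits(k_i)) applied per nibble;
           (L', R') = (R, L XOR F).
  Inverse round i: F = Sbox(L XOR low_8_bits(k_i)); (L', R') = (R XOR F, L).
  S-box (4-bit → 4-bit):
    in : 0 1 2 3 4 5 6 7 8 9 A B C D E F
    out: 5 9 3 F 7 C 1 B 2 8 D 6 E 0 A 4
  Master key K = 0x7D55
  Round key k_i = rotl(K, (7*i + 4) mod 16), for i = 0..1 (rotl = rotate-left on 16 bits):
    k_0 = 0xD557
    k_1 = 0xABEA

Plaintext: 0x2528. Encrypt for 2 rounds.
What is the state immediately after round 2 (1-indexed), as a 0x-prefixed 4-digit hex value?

s_0 = plaintext = 0x2528
s_1 = Round(s_0, k_0) = 0x2891
s_2 = Round(s_1, k_1) = 0x919E

0x919E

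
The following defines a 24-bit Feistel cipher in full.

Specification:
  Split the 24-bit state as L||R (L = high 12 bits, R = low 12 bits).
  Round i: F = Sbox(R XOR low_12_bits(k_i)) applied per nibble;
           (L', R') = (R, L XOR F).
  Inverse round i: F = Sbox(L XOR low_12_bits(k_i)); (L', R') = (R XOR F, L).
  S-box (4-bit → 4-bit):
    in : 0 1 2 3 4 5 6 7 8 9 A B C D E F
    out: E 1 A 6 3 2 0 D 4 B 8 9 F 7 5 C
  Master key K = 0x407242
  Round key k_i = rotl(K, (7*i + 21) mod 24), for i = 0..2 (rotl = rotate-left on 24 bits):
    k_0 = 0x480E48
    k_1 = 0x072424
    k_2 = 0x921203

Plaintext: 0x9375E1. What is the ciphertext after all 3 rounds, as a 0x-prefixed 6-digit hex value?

s_0 = plaintext = 0x9375E1
s_1 = Round(s_0, k_0) = 0x5E10BC
s_2 = Round(s_1, k_1) = 0x0BC655
s_3 = Round(s_2, k_2) = 0x65539C

0x65539C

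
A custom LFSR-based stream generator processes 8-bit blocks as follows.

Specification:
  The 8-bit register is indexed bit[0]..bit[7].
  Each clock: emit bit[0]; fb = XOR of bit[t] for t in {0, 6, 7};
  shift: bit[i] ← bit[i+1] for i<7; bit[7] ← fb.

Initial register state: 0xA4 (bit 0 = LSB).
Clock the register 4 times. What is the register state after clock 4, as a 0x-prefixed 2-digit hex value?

reg_0 = 0xA4
clock 1: out=0, reg = 0xD2
clock 2: out=0, reg = 0x69
clock 3: out=1, reg = 0x34
clock 4: out=0, reg = 0x1A

0x1A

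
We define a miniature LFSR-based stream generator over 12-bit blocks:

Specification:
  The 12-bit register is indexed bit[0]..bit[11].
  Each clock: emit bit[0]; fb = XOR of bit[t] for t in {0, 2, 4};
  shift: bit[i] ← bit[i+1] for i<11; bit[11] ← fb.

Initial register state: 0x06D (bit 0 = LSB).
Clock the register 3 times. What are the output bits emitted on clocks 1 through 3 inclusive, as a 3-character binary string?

101

reg_0 = 0x06D
clock 1: out=1, reg = 0x036
clock 2: out=0, reg = 0x01B
clock 3: out=1, reg = 0x00D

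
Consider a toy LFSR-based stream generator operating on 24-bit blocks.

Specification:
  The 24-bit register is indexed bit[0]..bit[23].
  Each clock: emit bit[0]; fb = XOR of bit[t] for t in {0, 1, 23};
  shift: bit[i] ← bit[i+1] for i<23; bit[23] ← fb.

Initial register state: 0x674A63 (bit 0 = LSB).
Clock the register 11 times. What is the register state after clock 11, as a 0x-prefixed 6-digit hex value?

reg_0 = 0x674A63
clock 1: out=1, reg = 0x33A531
clock 2: out=1, reg = 0x99D298
clock 3: out=0, reg = 0xCCE94C
clock 4: out=0, reg = 0xE674A6
clock 5: out=0, reg = 0x733A53
clock 6: out=1, reg = 0x399D29
clock 7: out=1, reg = 0x9CCE94
clock 8: out=0, reg = 0xCE674A
clock 9: out=0, reg = 0x6733A5
clock 10: out=1, reg = 0xB399D2
clock 11: out=0, reg = 0x59CCE9

0x59CCE9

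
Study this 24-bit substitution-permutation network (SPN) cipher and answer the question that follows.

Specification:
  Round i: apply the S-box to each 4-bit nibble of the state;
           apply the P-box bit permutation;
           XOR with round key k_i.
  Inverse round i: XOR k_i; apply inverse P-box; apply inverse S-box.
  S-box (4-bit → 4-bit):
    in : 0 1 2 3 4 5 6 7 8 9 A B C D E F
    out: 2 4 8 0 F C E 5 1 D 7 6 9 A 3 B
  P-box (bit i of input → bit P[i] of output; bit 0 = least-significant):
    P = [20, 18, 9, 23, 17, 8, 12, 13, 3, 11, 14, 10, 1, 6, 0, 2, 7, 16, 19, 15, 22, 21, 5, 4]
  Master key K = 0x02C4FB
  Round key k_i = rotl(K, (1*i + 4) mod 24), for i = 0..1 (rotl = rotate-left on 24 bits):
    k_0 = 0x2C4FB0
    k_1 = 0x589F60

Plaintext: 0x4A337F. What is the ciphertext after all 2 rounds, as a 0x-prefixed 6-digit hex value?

0x7C927D

s_0 = plaintext = 0x4A337F
s_1 = Round(s_0, k_0) = 0xD35F00
s_2 = Round(s_1, k_1) = 0x7C927D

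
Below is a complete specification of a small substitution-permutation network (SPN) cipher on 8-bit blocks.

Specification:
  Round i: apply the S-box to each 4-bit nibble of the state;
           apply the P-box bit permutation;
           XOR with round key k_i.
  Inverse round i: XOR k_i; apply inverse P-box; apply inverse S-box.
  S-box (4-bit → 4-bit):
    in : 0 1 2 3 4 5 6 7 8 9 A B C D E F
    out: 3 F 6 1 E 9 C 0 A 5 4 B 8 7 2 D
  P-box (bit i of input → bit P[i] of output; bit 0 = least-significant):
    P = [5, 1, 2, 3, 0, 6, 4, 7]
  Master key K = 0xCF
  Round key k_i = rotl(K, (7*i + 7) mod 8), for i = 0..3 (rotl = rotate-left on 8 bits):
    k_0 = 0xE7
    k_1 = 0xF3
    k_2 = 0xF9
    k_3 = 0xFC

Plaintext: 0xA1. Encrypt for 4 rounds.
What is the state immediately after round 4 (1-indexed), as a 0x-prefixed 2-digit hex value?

s_0 = plaintext = 0xA1
s_1 = Round(s_0, k_0) = 0xD9
s_2 = Round(s_1, k_1) = 0x86
s_3 = Round(s_2, k_2) = 0x35
s_4 = Round(s_3, k_3) = 0xD5

0xD5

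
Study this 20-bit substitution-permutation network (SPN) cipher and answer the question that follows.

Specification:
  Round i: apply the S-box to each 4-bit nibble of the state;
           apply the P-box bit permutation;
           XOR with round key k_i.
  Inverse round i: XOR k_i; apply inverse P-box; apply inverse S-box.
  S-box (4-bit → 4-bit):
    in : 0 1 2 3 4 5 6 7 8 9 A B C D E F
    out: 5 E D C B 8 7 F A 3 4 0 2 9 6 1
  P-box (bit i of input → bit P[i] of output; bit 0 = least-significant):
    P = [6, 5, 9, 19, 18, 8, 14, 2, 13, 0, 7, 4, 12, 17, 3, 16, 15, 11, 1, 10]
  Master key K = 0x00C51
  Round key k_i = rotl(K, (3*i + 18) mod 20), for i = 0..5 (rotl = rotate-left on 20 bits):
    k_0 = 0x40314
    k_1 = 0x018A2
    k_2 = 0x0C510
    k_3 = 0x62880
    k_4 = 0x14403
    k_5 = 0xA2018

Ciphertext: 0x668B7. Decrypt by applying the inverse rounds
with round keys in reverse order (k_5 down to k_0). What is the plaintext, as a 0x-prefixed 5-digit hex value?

0x7B104

s_0 = ciphertext = 0x668B7
s_1 = InvRound(s_0, k_5) = 0xEAE28
s_2 = InvRound(s_1, k_4) = 0x61901
s_3 = InvRound(s_2, k_3) = 0xBF6CB
s_4 = InvRound(s_3, k_2) = 0xA77C2
s_5 = InvRound(s_4, k_1) = 0x8CFE7
s_6 = InvRound(s_5, k_0) = 0x7B104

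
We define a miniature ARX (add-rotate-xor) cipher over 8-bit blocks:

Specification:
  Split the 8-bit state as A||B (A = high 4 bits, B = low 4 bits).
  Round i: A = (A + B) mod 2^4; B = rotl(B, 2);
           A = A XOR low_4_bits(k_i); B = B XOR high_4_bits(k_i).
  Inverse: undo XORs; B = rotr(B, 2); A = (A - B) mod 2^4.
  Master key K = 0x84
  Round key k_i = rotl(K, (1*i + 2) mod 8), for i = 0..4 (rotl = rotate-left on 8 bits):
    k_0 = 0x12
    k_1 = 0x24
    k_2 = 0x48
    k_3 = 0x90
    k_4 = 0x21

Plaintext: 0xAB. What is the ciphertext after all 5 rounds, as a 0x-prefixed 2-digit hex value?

0xE7

s_0 = plaintext = 0xAB
s_1 = Round(s_0, k_0) = 0x7F
s_2 = Round(s_1, k_1) = 0x2D
s_3 = Round(s_2, k_2) = 0x73
s_4 = Round(s_3, k_3) = 0xA5
s_5 = Round(s_4, k_4) = 0xE7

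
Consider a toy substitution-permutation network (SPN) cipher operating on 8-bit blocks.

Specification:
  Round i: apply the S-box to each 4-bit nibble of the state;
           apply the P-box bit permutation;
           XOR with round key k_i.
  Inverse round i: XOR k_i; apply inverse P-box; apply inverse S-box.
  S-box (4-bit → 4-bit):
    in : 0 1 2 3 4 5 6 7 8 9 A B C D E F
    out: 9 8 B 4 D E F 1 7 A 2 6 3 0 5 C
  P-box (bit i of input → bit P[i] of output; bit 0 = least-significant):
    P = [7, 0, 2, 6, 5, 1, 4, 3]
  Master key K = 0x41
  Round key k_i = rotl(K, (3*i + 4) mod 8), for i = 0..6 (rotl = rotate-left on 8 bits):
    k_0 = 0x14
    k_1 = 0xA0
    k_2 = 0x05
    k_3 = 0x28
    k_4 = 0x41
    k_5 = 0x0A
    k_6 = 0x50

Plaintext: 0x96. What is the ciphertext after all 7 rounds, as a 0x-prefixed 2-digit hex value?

0xAB

s_0 = plaintext = 0x96
s_1 = Round(s_0, k_0) = 0xDB
s_2 = Round(s_1, k_1) = 0xA5
s_3 = Round(s_2, k_2) = 0x42
s_4 = Round(s_3, k_3) = 0xD1
s_5 = Round(s_4, k_4) = 0x01
s_6 = Round(s_5, k_5) = 0x62
s_7 = Round(s_6, k_6) = 0xAB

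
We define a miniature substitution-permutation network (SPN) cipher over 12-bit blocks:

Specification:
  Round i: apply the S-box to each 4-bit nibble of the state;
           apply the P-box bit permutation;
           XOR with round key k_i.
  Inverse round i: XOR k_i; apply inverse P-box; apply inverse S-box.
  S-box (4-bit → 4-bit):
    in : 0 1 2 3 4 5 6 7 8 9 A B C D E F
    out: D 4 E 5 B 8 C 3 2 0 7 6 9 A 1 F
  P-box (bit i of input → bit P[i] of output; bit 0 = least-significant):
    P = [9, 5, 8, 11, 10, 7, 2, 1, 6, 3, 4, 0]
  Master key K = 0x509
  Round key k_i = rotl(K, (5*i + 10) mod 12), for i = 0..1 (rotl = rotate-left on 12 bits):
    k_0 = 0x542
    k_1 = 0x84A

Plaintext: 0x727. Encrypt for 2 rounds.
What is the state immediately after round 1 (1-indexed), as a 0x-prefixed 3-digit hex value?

s_0 = plaintext = 0x727
s_1 = Round(s_0, k_0) = 0x7AC
s_2 = Round(s_1, k_1) = 0x686

0x7AC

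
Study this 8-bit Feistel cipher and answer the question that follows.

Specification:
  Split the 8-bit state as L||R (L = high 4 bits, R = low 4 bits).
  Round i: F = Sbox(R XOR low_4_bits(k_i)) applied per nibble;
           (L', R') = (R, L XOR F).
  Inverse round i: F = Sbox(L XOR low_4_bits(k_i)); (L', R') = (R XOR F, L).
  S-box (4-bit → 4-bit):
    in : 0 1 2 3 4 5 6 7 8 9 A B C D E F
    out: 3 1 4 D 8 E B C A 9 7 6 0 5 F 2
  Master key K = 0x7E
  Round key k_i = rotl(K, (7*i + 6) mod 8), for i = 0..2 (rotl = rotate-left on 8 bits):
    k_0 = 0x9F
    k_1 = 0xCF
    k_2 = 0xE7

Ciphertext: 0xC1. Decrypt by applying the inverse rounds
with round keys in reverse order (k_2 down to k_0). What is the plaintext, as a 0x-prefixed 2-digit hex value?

0xE6

s_0 = ciphertext = 0xC1
s_1 = InvRound(s_0, k_2) = 0x7C
s_2 = InvRound(s_1, k_1) = 0x67
s_3 = InvRound(s_2, k_0) = 0xE6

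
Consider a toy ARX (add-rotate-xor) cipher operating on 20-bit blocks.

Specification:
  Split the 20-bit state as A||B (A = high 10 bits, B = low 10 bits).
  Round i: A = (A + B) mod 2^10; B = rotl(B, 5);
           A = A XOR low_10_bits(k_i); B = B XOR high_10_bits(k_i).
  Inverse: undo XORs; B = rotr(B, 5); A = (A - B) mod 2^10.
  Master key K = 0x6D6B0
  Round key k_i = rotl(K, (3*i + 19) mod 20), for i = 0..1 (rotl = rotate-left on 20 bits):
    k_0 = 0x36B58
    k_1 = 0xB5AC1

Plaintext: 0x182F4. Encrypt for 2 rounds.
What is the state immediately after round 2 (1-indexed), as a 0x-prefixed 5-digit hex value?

0x26364

s_0 = plaintext = 0x182F4
s_1 = Round(s_0, k_0) = 0x0324D
s_2 = Round(s_1, k_1) = 0x26364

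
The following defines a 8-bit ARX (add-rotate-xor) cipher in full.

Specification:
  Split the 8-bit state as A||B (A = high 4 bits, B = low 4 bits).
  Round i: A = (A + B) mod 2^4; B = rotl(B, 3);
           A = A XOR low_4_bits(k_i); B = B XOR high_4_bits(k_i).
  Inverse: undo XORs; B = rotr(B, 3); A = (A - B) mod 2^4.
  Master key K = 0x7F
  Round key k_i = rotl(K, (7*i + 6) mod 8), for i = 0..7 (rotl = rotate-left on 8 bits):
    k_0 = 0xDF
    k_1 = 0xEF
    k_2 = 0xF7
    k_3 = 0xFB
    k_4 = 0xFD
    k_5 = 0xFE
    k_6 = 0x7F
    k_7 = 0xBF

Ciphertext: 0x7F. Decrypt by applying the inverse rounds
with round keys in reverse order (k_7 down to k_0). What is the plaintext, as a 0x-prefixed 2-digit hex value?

0xCF

s_0 = ciphertext = 0x7F
s_1 = InvRound(s_0, k_7) = 0x08
s_2 = InvRound(s_1, k_6) = 0x0F
s_3 = InvRound(s_2, k_5) = 0xE0
s_4 = InvRound(s_3, k_4) = 0x4F
s_5 = InvRound(s_4, k_3) = 0xF0
s_6 = InvRound(s_5, k_2) = 0x9F
s_7 = InvRound(s_6, k_1) = 0x42
s_8 = InvRound(s_7, k_0) = 0xCF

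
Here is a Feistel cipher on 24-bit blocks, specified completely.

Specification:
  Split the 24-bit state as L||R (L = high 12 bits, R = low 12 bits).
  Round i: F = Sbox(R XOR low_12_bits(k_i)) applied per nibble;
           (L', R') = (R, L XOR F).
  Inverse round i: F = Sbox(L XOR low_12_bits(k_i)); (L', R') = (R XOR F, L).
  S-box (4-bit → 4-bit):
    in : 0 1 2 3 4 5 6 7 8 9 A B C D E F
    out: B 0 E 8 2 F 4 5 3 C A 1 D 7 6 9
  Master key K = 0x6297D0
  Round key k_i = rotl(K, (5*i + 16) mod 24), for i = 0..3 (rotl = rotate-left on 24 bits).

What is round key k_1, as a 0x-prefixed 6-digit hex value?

K = 0x6297D0
k_0 = rotl(K, (5*0+16) mod 24) = rotl(K, 16) = 0xD06297
k_1 = rotl(K, (5*1+16) mod 24) = rotl(K, 21) = 0x0C52FA

0x0C52FA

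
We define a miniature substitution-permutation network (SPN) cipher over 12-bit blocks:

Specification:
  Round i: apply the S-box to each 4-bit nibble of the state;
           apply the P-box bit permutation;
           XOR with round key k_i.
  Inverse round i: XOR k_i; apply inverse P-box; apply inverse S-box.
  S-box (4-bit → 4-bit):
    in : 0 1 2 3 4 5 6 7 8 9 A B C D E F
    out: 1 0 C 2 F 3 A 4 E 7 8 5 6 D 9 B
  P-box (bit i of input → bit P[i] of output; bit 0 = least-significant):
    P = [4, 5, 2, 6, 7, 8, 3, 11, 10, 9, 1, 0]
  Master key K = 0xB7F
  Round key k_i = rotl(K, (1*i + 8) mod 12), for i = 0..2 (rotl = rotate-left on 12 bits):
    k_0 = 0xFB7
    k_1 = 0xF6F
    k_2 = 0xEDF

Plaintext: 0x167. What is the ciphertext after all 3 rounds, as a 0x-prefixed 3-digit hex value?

s_0 = plaintext = 0x167
s_1 = Round(s_0, k_0) = 0x6B3
s_2 = Round(s_1, k_1) = 0xDC6
s_3 = Round(s_2, k_2) = 0xBB4

0xBB4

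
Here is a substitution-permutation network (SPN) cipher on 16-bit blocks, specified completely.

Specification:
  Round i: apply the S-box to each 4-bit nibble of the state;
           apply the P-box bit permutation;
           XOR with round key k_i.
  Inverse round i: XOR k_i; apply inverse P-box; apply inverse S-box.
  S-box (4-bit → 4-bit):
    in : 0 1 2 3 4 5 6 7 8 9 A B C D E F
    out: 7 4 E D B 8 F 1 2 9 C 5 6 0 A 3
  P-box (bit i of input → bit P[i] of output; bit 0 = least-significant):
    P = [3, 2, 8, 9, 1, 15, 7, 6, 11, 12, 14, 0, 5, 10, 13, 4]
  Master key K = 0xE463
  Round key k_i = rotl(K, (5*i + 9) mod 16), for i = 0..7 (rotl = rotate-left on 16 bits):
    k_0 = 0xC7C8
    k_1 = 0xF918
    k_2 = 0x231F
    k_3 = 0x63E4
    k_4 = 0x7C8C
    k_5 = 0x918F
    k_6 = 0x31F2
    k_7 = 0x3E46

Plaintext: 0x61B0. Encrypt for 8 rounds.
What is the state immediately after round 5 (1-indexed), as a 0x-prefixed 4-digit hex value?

0x5B3E

s_0 = plaintext = 0x61B0
s_1 = Round(s_0, k_0) = 0xA276
s_2 = Round(s_1, k_1) = 0x8A07
s_3 = Round(s_2, k_2) = 0xE794
s_4 = Round(s_3, k_3) = 0x6DBA
s_5 = Round(s_4, k_4) = 0x5B3E
s_6 = Round(s_5, k_5) = 0xDB59
s_7 = Round(s_6, k_6) = 0x7BBA
s_8 = Round(s_7, k_7) = 0x75E4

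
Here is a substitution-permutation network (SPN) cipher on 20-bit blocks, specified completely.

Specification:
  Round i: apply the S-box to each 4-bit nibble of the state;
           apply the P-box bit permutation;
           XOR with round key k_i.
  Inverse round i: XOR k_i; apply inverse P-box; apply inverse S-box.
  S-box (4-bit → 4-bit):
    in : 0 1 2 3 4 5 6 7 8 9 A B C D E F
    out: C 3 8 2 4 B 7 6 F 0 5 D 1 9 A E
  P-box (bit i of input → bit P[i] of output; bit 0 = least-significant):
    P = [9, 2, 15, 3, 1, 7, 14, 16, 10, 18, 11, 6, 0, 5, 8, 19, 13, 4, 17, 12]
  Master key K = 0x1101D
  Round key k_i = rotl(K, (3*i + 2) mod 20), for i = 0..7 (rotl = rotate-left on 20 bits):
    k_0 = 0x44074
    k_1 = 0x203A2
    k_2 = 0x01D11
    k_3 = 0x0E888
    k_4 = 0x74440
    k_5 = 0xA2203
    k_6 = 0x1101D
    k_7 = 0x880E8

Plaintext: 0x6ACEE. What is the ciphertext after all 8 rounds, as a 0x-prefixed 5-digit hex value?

s_0 = plaintext = 0x6ACEE
s_1 = Round(s_0, k_0) = 0x765E9
s_2 = Round(s_1, k_1) = 0x50653
s_3 = Round(s_2, k_2) = 0xD2087
s_4 = Round(s_3, k_3) = 0x9104E
s_5 = Round(s_4, k_4) = 0x70C2D
s_6 = Round(s_5, k_5) = 0x1251B
s_7 = Round(s_6, k_6) = 0xDB6C7
s_8 = Round(s_7, k_7) = 0x43DEF

0x43DEF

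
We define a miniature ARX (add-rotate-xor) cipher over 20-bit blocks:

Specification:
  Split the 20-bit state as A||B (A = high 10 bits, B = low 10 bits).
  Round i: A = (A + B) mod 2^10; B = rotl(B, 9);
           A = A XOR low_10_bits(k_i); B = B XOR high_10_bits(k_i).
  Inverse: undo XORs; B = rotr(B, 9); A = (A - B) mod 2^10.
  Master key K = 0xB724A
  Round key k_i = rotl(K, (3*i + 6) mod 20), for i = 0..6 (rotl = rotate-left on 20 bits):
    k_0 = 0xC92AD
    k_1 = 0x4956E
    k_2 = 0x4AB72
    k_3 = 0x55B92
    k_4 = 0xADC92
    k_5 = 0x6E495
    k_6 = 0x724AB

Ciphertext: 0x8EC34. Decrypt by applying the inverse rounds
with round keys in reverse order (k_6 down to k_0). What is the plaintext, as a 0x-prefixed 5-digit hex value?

0x170FA

s_0 = ciphertext = 0x8EC34
s_1 = InvRound(s_0, k_6) = 0xA5BFA
s_2 = InvRound(s_1, k_5) = 0x5F087
s_3 = InvRound(s_2, k_4) = 0x63461
s_4 = InvRound(s_3, k_3) = 0xEC66E
s_5 = InvRound(s_4, k_2) = 0x8EA89
s_6 = InvRound(s_5, k_1) = 0xFEF59
s_7 = InvRound(s_6, k_0) = 0x170FA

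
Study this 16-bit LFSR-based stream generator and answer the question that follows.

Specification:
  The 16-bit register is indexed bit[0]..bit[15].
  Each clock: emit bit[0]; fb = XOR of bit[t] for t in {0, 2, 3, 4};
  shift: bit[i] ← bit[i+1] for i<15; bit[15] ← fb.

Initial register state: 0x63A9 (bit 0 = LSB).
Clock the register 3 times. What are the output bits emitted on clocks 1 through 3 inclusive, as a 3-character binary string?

100

reg_0 = 0x63A9
clock 1: out=1, reg = 0x31D4
clock 2: out=0, reg = 0x18EA
clock 3: out=0, reg = 0x8C75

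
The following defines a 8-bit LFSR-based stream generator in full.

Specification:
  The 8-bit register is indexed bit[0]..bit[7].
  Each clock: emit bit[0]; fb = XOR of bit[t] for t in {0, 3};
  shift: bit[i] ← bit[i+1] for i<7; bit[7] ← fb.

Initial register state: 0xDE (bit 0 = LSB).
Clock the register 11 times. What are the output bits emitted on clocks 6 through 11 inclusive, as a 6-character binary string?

reg_0 = 0xDE
clock 1: out=0, reg = 0xEF
clock 2: out=1, reg = 0x77
clock 3: out=1, reg = 0xBB
clock 4: out=1, reg = 0x5D
clock 5: out=1, reg = 0x2E
clock 6: out=0, reg = 0x97
clock 7: out=1, reg = 0xCB
clock 8: out=1, reg = 0x65
clock 9: out=1, reg = 0xB2
clock 10: out=0, reg = 0x59
clock 11: out=1, reg = 0x2C

011101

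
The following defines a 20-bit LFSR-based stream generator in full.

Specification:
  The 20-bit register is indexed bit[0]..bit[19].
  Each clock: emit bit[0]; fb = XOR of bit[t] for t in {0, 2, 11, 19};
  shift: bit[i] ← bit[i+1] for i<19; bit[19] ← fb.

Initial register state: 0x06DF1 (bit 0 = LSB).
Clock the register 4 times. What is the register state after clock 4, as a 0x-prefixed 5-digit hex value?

reg_0 = 0x06DF1
clock 1: out=1, reg = 0x036F8
clock 2: out=0, reg = 0x01B7C
clock 3: out=0, reg = 0x00DBE
clock 4: out=0, reg = 0x006DF

0x006DF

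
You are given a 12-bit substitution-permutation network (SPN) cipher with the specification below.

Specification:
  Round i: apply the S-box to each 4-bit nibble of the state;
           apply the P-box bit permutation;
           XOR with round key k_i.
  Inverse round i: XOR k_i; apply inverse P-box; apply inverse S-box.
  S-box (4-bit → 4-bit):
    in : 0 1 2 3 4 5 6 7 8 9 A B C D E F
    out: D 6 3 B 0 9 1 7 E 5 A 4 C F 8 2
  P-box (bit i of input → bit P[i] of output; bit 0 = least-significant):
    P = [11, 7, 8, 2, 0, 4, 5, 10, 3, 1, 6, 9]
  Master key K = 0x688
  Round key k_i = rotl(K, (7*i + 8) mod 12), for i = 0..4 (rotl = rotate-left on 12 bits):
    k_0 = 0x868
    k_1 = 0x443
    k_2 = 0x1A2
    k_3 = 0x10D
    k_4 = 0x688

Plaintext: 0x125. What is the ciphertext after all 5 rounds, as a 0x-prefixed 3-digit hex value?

s_0 = plaintext = 0x125
s_1 = Round(s_0, k_0) = 0x03F
s_2 = Round(s_1, k_1) = 0x29A
s_3 = Round(s_2, k_2) = 0x10D
s_4 = Round(s_3, k_3) = 0xCEA
s_5 = Round(s_4, k_4) = 0x04C

0x04C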